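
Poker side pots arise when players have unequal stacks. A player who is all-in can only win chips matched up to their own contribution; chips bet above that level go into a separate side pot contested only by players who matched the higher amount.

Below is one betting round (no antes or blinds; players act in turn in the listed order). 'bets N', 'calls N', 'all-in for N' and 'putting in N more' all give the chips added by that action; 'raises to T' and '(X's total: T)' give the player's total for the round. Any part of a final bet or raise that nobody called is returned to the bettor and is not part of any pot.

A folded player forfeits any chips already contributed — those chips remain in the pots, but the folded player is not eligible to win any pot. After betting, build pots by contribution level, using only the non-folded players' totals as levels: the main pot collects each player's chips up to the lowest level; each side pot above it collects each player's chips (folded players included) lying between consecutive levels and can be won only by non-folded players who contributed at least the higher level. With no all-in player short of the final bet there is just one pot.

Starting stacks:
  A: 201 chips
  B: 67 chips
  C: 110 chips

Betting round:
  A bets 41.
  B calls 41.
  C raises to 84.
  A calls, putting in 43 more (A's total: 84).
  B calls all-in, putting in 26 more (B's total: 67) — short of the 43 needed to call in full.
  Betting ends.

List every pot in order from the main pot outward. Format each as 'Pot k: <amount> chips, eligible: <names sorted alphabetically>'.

Pot 1: 201 chips, eligible: A, B, C
Pot 2: 34 chips, eligible: A, C

Derivation:
Contributions: A=84, B=67, C=84
Pot levels (distinct totals of non-folded players): 67, 84
Layer 1-67: 67 each from A, B, C = 67*3 = 201 chips; eligible A, B, C
Layer 68-84: 17 each from A, C = 17*2 = 34 chips; eligible A, C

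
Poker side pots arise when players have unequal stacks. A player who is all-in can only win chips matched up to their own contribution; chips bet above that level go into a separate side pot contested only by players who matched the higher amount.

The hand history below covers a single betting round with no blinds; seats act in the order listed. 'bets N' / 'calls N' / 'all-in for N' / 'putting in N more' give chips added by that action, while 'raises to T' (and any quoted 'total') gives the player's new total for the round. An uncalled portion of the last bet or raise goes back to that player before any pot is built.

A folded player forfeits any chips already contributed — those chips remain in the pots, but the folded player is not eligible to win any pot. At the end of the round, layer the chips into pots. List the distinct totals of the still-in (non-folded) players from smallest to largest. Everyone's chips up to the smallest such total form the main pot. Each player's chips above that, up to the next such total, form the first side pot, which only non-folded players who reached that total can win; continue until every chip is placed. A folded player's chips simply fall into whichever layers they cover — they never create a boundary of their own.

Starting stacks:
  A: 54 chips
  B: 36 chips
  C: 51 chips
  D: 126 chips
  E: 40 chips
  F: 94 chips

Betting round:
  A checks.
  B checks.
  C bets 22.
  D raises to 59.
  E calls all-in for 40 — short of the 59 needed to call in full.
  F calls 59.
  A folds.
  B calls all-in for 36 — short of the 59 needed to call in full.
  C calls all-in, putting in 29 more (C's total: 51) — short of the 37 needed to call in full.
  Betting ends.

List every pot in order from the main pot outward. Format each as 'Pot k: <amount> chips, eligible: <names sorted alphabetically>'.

Contributions: B=36, C=51, D=59, E=40, F=59
Folded: A
Pot levels (distinct totals of non-folded players): 36, 40, 51, 59
Layer 1-36: 36 each from B, C, D, E, F = 36*5 = 180 chips; eligible B, C, D, E, F
Layer 37-40: 4 each from C, D, E, F = 4*4 = 16 chips; eligible C, D, E, F
Layer 41-51: 11 each from C, D, F = 11*3 = 33 chips; eligible C, D, F
Layer 52-59: 8 each from D, F = 8*2 = 16 chips; eligible D, F

Pot 1: 180 chips, eligible: B, C, D, E, F
Pot 2: 16 chips, eligible: C, D, E, F
Pot 3: 33 chips, eligible: C, D, F
Pot 4: 16 chips, eligible: D, F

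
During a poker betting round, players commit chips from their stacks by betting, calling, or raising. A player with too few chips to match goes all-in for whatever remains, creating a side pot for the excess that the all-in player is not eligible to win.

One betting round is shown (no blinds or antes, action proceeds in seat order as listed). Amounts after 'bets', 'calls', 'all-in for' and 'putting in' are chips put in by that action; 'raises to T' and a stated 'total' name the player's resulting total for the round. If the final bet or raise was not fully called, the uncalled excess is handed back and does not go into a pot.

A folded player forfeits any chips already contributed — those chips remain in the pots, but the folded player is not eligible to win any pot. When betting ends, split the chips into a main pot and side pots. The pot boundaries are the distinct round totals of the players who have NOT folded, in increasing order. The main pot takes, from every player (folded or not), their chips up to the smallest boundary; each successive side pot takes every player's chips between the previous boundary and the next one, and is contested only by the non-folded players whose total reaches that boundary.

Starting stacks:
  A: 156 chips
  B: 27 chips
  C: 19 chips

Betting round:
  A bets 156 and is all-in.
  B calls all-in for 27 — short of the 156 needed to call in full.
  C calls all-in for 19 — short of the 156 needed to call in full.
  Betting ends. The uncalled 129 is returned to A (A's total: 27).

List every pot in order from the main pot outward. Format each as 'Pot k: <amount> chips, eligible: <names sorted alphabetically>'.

Pot 1: 57 chips, eligible: A, B, C
Pot 2: 16 chips, eligible: A, B

Derivation:
Contributions (after 129 returned to A): A=27, B=27, C=19
Pot levels (distinct totals of non-folded players): 19, 27
Layer 1-19: 19 each from A, B, C = 19*3 = 57 chips; eligible A, B, C
Layer 20-27: 8 each from A, B = 8*2 = 16 chips; eligible A, B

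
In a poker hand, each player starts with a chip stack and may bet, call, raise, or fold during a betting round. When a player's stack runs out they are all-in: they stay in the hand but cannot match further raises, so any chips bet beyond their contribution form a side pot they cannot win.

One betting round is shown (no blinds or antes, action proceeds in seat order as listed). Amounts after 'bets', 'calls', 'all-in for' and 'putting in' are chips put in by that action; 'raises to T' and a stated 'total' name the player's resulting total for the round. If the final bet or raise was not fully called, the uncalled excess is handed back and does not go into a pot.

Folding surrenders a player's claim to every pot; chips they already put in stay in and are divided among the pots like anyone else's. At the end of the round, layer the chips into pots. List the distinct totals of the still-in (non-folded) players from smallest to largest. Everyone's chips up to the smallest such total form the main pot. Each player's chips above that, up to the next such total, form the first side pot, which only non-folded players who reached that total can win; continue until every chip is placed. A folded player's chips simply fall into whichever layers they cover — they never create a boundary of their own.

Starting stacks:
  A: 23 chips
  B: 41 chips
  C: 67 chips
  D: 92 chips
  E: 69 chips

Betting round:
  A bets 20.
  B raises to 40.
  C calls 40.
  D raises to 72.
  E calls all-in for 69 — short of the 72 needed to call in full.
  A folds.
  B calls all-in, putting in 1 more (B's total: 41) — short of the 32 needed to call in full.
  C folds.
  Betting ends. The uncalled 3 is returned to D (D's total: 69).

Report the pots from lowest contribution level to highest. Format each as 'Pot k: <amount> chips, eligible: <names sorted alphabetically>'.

Contributions (after 3 returned to D): A=20, B=41, C=40, D=69, E=69
Folded: A, C
Pot levels (distinct totals of non-folded players): 41, 69
Layer 1-41: A 20 + B 41 + C 40 + D 41 + E 41 = 183 chips; eligible B, D, E
Layer 42-69: 28 each from D, E = 28*2 = 56 chips; eligible D, E

Pot 1: 183 chips, eligible: B, D, E
Pot 2: 56 chips, eligible: D, E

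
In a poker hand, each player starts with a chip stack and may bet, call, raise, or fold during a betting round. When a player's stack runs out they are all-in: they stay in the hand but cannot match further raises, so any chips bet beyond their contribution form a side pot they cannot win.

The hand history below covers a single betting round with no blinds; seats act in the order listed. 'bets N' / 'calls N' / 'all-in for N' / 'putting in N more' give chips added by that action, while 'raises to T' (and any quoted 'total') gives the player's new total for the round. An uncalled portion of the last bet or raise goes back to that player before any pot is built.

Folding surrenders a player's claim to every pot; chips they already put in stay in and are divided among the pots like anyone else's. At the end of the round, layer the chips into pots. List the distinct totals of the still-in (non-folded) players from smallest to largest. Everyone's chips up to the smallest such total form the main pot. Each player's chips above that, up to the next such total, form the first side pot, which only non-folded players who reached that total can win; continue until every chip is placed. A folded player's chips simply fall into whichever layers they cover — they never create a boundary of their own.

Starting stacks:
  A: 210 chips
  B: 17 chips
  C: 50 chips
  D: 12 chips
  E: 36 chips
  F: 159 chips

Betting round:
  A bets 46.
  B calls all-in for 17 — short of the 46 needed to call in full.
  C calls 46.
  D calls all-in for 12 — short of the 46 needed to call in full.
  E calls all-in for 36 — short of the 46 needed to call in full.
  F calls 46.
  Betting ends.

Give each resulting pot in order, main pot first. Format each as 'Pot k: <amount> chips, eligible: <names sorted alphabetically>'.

Pot 1: 72 chips, eligible: A, B, C, D, E, F
Pot 2: 25 chips, eligible: A, B, C, E, F
Pot 3: 76 chips, eligible: A, C, E, F
Pot 4: 30 chips, eligible: A, C, F

Derivation:
Contributions: A=46, B=17, C=46, D=12, E=36, F=46
Pot levels (distinct totals of non-folded players): 12, 17, 36, 46
Layer 1-12: 12 each from A, B, C, D, E, F = 12*6 = 72 chips; eligible A, B, C, D, E, F
Layer 13-17: 5 each from A, B, C, E, F = 5*5 = 25 chips; eligible A, B, C, E, F
Layer 18-36: 19 each from A, C, E, F = 19*4 = 76 chips; eligible A, C, E, F
Layer 37-46: 10 each from A, C, F = 10*3 = 30 chips; eligible A, C, F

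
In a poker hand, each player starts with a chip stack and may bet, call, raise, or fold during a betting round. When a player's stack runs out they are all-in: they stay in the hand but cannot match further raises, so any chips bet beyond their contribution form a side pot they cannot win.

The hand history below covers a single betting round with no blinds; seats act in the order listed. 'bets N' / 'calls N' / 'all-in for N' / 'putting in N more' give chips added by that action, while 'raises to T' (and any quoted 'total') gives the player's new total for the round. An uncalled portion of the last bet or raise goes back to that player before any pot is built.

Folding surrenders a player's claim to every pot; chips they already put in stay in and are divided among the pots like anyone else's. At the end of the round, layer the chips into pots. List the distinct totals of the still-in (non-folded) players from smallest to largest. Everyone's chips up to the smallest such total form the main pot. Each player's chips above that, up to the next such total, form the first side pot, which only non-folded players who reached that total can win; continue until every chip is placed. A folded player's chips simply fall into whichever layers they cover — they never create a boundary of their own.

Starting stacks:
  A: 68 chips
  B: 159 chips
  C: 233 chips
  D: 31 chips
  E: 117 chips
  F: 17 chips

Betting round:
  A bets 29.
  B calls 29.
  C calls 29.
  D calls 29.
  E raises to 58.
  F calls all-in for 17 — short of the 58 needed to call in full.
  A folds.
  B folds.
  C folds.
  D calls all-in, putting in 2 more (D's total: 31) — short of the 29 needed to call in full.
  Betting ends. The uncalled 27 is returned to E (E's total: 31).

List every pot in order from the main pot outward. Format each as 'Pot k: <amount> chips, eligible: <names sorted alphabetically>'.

Pot 1: 102 chips, eligible: D, E, F
Pot 2: 64 chips, eligible: D, E

Derivation:
Contributions (after 27 returned to E): A=29, B=29, C=29, D=31, E=31, F=17
Folded: A, B, C
Pot levels (distinct totals of non-folded players): 17, 31
Layer 1-17: 17 each from A, B, C, D, E, F = 17*6 = 102 chips; eligible D, E, F
Layer 18-31: A 12 + B 12 + C 12 + D 14 + E 14 = 64 chips; eligible D, E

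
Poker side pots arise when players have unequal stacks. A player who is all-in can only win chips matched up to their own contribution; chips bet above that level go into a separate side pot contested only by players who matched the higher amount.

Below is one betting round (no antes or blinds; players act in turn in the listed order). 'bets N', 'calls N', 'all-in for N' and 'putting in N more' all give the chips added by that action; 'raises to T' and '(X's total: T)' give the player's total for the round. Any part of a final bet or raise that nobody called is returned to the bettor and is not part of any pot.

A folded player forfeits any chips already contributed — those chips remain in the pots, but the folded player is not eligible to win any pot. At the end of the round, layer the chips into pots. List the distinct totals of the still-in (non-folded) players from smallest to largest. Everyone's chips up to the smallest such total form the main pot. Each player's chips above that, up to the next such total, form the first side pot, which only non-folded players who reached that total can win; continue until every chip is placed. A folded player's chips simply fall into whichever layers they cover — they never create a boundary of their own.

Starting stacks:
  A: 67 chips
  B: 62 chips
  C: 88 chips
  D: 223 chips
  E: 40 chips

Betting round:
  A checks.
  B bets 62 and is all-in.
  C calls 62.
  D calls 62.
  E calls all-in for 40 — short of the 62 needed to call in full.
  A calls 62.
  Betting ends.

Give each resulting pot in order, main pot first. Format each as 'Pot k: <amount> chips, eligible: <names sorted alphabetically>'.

Contributions: A=62, B=62, C=62, D=62, E=40
Pot levels (distinct totals of non-folded players): 40, 62
Layer 1-40: 40 each from A, B, C, D, E = 40*5 = 200 chips; eligible A, B, C, D, E
Layer 41-62: 22 each from A, B, C, D = 22*4 = 88 chips; eligible A, B, C, D

Pot 1: 200 chips, eligible: A, B, C, D, E
Pot 2: 88 chips, eligible: A, B, C, D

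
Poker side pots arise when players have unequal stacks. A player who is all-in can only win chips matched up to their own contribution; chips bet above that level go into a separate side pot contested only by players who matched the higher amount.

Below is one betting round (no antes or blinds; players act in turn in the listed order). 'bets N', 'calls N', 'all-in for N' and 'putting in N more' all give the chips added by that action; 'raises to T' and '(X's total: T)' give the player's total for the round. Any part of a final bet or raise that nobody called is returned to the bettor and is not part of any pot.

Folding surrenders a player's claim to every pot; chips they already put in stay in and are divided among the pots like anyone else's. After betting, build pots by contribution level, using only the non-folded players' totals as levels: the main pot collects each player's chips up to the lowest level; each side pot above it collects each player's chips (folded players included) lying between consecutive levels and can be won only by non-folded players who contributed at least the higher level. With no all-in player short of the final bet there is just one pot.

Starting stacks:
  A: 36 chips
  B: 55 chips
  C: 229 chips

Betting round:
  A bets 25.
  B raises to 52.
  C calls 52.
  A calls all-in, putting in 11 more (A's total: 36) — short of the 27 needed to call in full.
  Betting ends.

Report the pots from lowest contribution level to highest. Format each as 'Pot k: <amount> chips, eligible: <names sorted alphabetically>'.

Contributions: A=36, B=52, C=52
Pot levels (distinct totals of non-folded players): 36, 52
Layer 1-36: 36 each from A, B, C = 36*3 = 108 chips; eligible A, B, C
Layer 37-52: 16 each from B, C = 16*2 = 32 chips; eligible B, C

Pot 1: 108 chips, eligible: A, B, C
Pot 2: 32 chips, eligible: B, C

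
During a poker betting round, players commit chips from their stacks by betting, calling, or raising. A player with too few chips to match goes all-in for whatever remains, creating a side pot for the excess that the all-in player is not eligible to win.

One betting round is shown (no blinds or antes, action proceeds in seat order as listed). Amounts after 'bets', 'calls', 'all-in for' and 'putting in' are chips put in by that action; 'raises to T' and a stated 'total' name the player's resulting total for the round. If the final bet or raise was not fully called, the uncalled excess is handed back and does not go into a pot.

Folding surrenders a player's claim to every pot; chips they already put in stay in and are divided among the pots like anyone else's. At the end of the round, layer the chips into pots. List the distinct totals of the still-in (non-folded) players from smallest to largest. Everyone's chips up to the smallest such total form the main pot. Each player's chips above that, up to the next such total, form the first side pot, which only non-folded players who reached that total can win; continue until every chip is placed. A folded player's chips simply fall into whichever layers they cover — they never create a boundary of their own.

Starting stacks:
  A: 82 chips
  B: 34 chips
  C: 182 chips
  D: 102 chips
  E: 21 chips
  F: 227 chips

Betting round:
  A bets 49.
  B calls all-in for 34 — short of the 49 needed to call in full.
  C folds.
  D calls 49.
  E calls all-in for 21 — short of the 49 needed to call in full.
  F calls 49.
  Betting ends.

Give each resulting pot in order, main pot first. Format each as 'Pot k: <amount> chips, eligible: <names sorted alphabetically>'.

Pot 1: 105 chips, eligible: A, B, D, E, F
Pot 2: 52 chips, eligible: A, B, D, F
Pot 3: 45 chips, eligible: A, D, F

Derivation:
Contributions: A=49, B=34, D=49, E=21, F=49
Folded: C
Pot levels (distinct totals of non-folded players): 21, 34, 49
Layer 1-21: 21 each from A, B, D, E, F = 21*5 = 105 chips; eligible A, B, D, E, F
Layer 22-34: 13 each from A, B, D, F = 13*4 = 52 chips; eligible A, B, D, F
Layer 35-49: 15 each from A, D, F = 15*3 = 45 chips; eligible A, D, F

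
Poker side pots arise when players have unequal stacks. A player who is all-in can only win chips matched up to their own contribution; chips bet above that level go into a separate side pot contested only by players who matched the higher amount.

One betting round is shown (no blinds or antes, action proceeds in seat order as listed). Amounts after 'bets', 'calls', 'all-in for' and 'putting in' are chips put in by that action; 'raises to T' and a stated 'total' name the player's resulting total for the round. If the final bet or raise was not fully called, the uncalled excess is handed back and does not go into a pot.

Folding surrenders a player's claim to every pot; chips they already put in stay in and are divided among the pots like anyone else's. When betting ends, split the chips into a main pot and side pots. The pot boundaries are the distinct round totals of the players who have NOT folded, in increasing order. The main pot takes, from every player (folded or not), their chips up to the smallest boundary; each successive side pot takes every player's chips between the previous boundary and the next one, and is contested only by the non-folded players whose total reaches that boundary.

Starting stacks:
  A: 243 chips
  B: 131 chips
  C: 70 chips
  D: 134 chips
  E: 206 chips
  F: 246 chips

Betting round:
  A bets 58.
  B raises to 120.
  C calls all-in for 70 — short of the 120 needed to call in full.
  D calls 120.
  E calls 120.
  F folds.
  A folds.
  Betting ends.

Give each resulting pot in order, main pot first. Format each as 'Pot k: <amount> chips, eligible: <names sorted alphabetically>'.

Pot 1: 338 chips, eligible: B, C, D, E
Pot 2: 150 chips, eligible: B, D, E

Derivation:
Contributions: A=58, B=120, C=70, D=120, E=120
Folded: A, F
Pot levels (distinct totals of non-folded players): 70, 120
Layer 1-70: A 58 + B 70 + C 70 + D 70 + E 70 = 338 chips; eligible B, C, D, E
Layer 71-120: 50 each from B, D, E = 50*3 = 150 chips; eligible B, D, E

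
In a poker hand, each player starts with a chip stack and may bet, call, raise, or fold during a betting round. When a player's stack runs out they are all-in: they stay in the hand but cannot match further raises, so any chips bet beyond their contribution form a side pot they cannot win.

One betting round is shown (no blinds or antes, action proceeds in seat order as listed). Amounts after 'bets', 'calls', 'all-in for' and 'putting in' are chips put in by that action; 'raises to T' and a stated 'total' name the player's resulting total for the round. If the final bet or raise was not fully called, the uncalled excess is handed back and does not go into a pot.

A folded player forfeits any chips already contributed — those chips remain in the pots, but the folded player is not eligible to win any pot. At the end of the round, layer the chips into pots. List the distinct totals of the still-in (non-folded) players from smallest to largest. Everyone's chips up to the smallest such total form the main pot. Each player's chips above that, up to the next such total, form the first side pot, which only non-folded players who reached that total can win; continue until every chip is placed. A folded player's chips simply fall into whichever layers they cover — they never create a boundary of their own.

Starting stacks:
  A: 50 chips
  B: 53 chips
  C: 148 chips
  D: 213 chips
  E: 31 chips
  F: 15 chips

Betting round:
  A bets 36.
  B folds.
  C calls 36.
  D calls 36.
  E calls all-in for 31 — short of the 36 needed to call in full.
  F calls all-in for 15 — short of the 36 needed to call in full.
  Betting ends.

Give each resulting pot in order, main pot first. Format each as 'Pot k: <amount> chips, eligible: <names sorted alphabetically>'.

Pot 1: 75 chips, eligible: A, C, D, E, F
Pot 2: 64 chips, eligible: A, C, D, E
Pot 3: 15 chips, eligible: A, C, D

Derivation:
Contributions: A=36, C=36, D=36, E=31, F=15
Folded: B
Pot levels (distinct totals of non-folded players): 15, 31, 36
Layer 1-15: 15 each from A, C, D, E, F = 15*5 = 75 chips; eligible A, C, D, E, F
Layer 16-31: 16 each from A, C, D, E = 16*4 = 64 chips; eligible A, C, D, E
Layer 32-36: 5 each from A, C, D = 5*3 = 15 chips; eligible A, C, D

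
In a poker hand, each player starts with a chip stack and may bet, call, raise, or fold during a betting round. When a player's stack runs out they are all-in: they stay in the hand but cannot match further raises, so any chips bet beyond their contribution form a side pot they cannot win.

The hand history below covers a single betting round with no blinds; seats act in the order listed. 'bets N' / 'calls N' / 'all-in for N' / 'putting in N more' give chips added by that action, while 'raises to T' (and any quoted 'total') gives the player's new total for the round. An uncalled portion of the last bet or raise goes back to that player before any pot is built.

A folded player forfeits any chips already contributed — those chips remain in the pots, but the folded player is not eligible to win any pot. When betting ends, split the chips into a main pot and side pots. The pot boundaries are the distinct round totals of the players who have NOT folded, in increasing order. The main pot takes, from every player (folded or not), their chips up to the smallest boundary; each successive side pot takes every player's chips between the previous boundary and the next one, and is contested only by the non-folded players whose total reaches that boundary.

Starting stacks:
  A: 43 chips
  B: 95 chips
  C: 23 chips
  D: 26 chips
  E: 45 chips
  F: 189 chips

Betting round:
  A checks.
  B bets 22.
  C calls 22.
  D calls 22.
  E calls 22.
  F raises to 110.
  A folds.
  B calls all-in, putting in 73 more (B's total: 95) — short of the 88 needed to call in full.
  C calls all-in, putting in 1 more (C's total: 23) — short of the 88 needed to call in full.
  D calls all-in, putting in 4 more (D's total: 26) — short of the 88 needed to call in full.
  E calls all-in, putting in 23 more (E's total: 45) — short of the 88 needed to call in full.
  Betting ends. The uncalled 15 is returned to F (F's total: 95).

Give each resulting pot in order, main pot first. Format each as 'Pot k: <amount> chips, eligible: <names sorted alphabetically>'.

Pot 1: 115 chips, eligible: B, C, D, E, F
Pot 2: 12 chips, eligible: B, D, E, F
Pot 3: 57 chips, eligible: B, E, F
Pot 4: 100 chips, eligible: B, F

Derivation:
Contributions (after 15 returned to F): B=95, C=23, D=26, E=45, F=95
Folded: A
Pot levels (distinct totals of non-folded players): 23, 26, 45, 95
Layer 1-23: 23 each from B, C, D, E, F = 23*5 = 115 chips; eligible B, C, D, E, F
Layer 24-26: 3 each from B, D, E, F = 3*4 = 12 chips; eligible B, D, E, F
Layer 27-45: 19 each from B, E, F = 19*3 = 57 chips; eligible B, E, F
Layer 46-95: 50 each from B, F = 50*2 = 100 chips; eligible B, F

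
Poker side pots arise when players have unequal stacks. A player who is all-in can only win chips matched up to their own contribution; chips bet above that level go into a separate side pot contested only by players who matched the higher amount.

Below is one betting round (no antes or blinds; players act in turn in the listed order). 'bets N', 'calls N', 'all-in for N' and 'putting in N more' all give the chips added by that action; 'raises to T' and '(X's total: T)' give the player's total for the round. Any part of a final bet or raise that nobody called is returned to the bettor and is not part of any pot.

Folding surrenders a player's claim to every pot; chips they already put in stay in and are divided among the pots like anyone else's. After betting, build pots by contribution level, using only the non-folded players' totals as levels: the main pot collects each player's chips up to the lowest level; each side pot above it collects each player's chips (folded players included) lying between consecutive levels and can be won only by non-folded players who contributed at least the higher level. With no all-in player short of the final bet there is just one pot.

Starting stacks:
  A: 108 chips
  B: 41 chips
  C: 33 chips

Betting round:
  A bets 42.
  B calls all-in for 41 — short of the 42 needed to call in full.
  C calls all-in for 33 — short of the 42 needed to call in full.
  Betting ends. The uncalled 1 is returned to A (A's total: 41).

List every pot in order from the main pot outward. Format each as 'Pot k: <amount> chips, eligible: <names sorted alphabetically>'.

Contributions (after 1 returned to A): A=41, B=41, C=33
Pot levels (distinct totals of non-folded players): 33, 41
Layer 1-33: 33 each from A, B, C = 33*3 = 99 chips; eligible A, B, C
Layer 34-41: 8 each from A, B = 8*2 = 16 chips; eligible A, B

Pot 1: 99 chips, eligible: A, B, C
Pot 2: 16 chips, eligible: A, B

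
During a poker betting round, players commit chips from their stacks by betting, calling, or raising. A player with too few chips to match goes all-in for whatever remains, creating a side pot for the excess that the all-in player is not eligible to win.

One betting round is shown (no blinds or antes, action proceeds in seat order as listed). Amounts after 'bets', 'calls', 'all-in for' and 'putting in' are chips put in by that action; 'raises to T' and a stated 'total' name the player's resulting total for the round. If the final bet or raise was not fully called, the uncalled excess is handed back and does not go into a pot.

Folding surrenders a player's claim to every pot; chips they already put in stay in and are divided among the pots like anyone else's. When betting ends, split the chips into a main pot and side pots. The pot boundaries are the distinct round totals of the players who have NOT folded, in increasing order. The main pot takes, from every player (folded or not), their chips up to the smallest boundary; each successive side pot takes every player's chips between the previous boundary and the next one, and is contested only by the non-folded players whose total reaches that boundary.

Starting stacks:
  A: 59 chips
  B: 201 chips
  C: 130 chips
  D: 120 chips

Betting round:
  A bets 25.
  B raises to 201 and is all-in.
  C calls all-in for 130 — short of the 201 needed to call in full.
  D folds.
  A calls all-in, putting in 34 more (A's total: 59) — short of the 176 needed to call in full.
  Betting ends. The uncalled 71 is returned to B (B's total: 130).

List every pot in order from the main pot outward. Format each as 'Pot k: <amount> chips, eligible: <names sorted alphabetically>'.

Pot 1: 177 chips, eligible: A, B, C
Pot 2: 142 chips, eligible: B, C

Derivation:
Contributions (after 71 returned to B): A=59, B=130, C=130
Folded: D
Pot levels (distinct totals of non-folded players): 59, 130
Layer 1-59: 59 each from A, B, C = 59*3 = 177 chips; eligible A, B, C
Layer 60-130: 71 each from B, C = 71*2 = 142 chips; eligible B, C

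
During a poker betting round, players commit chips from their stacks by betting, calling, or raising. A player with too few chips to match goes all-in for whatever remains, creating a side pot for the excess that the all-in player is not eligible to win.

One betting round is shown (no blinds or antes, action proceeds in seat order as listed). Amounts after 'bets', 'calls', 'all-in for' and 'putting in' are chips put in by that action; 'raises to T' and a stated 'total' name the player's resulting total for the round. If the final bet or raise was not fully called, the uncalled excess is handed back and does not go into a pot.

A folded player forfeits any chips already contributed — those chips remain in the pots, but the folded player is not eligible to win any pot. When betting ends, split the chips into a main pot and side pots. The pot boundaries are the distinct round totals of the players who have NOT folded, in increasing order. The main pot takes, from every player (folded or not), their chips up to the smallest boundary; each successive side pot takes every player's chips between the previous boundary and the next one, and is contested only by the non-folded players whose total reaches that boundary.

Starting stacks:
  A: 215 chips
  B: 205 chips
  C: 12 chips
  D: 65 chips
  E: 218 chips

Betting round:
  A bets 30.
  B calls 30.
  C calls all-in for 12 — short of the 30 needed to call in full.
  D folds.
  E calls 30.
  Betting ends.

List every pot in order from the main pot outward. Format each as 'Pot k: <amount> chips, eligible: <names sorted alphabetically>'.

Contributions: A=30, B=30, C=12, E=30
Folded: D
Pot levels (distinct totals of non-folded players): 12, 30
Layer 1-12: 12 each from A, B, C, E = 12*4 = 48 chips; eligible A, B, C, E
Layer 13-30: 18 each from A, B, E = 18*3 = 54 chips; eligible A, B, E

Pot 1: 48 chips, eligible: A, B, C, E
Pot 2: 54 chips, eligible: A, B, E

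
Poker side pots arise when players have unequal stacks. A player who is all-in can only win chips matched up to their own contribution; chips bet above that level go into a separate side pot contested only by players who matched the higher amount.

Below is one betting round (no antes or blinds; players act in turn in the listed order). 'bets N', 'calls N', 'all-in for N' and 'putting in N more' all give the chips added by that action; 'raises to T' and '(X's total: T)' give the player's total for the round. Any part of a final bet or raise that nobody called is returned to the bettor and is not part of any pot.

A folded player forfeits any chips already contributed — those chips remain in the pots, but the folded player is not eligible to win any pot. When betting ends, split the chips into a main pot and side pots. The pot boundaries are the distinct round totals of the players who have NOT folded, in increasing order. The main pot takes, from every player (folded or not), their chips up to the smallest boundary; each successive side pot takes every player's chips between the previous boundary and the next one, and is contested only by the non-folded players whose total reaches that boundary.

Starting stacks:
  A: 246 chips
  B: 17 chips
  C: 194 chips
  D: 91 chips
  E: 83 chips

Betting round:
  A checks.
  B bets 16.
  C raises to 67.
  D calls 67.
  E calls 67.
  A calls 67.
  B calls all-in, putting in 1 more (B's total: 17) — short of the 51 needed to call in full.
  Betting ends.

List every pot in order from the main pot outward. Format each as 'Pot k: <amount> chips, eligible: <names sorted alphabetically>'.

Pot 1: 85 chips, eligible: A, B, C, D, E
Pot 2: 200 chips, eligible: A, C, D, E

Derivation:
Contributions: A=67, B=17, C=67, D=67, E=67
Pot levels (distinct totals of non-folded players): 17, 67
Layer 1-17: 17 each from A, B, C, D, E = 17*5 = 85 chips; eligible A, B, C, D, E
Layer 18-67: 50 each from A, C, D, E = 50*4 = 200 chips; eligible A, C, D, E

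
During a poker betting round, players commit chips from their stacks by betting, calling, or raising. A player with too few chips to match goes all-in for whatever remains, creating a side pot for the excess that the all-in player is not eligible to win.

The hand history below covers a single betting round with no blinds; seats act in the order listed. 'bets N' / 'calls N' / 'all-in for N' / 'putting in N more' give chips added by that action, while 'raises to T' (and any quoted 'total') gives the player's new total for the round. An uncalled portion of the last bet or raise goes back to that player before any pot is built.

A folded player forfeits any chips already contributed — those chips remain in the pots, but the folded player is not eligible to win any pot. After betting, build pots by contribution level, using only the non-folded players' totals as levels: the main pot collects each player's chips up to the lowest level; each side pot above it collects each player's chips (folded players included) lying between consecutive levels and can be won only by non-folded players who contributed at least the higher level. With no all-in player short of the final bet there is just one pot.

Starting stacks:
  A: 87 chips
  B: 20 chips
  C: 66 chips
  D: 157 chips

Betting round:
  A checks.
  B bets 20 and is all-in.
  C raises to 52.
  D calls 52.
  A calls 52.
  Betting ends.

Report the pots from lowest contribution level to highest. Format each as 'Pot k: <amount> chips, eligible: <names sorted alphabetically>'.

Pot 1: 80 chips, eligible: A, B, C, D
Pot 2: 96 chips, eligible: A, C, D

Derivation:
Contributions: A=52, B=20, C=52, D=52
Pot levels (distinct totals of non-folded players): 20, 52
Layer 1-20: 20 each from A, B, C, D = 20*4 = 80 chips; eligible A, B, C, D
Layer 21-52: 32 each from A, C, D = 32*3 = 96 chips; eligible A, C, D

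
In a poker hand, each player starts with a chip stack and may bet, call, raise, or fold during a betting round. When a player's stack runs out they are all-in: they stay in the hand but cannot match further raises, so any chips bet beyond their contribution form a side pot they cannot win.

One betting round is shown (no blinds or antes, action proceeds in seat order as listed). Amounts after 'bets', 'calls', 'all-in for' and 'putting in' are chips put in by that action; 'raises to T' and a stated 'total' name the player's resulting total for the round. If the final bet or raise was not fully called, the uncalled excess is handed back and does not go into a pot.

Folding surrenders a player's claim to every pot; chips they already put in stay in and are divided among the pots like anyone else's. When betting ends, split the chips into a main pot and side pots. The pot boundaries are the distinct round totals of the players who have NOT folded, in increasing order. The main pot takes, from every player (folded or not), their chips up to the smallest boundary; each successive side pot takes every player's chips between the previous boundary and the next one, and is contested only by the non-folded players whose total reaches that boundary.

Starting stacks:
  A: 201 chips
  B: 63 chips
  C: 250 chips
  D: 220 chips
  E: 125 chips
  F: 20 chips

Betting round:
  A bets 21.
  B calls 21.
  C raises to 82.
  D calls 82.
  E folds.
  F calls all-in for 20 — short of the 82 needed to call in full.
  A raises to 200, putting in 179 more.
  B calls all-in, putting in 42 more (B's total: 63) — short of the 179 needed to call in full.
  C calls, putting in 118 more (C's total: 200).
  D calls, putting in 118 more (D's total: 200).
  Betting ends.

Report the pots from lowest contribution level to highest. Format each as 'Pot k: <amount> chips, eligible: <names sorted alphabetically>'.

Pot 1: 100 chips, eligible: A, B, C, D, F
Pot 2: 172 chips, eligible: A, B, C, D
Pot 3: 411 chips, eligible: A, C, D

Derivation:
Contributions: A=200, B=63, C=200, D=200, F=20
Folded: E
Pot levels (distinct totals of non-folded players): 20, 63, 200
Layer 1-20: 20 each from A, B, C, D, F = 20*5 = 100 chips; eligible A, B, C, D, F
Layer 21-63: 43 each from A, B, C, D = 43*4 = 172 chips; eligible A, B, C, D
Layer 64-200: 137 each from A, C, D = 137*3 = 411 chips; eligible A, C, D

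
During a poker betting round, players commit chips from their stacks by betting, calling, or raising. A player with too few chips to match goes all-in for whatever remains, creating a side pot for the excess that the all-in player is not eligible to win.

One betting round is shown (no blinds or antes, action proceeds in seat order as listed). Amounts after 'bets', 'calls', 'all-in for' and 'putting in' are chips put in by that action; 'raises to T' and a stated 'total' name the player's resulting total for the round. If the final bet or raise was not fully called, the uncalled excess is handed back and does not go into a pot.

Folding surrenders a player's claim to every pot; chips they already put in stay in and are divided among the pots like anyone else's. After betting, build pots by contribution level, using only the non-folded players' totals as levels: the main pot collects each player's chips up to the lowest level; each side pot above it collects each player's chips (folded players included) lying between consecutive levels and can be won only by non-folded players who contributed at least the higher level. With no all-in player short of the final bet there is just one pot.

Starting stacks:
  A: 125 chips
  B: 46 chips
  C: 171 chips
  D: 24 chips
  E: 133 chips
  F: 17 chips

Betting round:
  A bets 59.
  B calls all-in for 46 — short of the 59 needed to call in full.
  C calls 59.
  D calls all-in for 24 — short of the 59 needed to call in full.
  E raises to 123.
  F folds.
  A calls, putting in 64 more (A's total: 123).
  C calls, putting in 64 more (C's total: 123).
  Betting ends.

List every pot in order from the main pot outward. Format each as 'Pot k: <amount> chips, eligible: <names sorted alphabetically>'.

Pot 1: 120 chips, eligible: A, B, C, D, E
Pot 2: 88 chips, eligible: A, B, C, E
Pot 3: 231 chips, eligible: A, C, E

Derivation:
Contributions: A=123, B=46, C=123, D=24, E=123
Folded: F
Pot levels (distinct totals of non-folded players): 24, 46, 123
Layer 1-24: 24 each from A, B, C, D, E = 24*5 = 120 chips; eligible A, B, C, D, E
Layer 25-46: 22 each from A, B, C, E = 22*4 = 88 chips; eligible A, B, C, E
Layer 47-123: 77 each from A, C, E = 77*3 = 231 chips; eligible A, C, E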